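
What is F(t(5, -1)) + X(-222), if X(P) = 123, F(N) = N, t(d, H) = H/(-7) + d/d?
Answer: 869/7 ≈ 124.14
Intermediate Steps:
t(d, H) = 1 - H/7 (t(d, H) = H*(-⅐) + 1 = -H/7 + 1 = 1 - H/7)
F(t(5, -1)) + X(-222) = (1 - ⅐*(-1)) + 123 = (1 + ⅐) + 123 = 8/7 + 123 = 869/7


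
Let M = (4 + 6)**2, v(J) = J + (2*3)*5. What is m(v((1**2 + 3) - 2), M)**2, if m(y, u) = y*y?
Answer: 1048576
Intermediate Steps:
v(J) = 30 + J (v(J) = J + 6*5 = J + 30 = 30 + J)
M = 100 (M = 10**2 = 100)
m(y, u) = y**2
m(v((1**2 + 3) - 2), M)**2 = ((30 + ((1**2 + 3) - 2))**2)**2 = ((30 + ((1 + 3) - 2))**2)**2 = ((30 + (4 - 2))**2)**2 = ((30 + 2)**2)**2 = (32**2)**2 = 1024**2 = 1048576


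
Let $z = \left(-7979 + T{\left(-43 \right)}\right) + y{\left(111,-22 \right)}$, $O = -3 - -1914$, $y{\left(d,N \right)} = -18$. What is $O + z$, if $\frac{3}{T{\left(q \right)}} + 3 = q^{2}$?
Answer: $- \frac{11234753}{1846} \approx -6086.0$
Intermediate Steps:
$T{\left(q \right)} = \frac{3}{-3 + q^{2}}$
$O = 1911$ ($O = -3 + 1914 = 1911$)
$z = - \frac{14762459}{1846}$ ($z = \left(-7979 + \frac{3}{-3 + \left(-43\right)^{2}}\right) - 18 = \left(-7979 + \frac{3}{-3 + 1849}\right) - 18 = \left(-7979 + \frac{3}{1846}\right) - 18 = - \frac{14729231}{1846} - 18 = - \frac{14762459}{1846} \approx -7997.0$)
$O + z = 1911 - \frac{14762459}{1846} = - \frac{11234753}{1846}$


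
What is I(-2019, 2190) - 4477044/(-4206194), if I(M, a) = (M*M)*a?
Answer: 18774831874375752/2103097 ≈ 8.9272e+9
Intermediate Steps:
I(M, a) = a*M² (I(M, a) = M²*a = a*M²)
I(-2019, 2190) - 4477044/(-4206194) = 2190*(-2019)² - 4477044/(-4206194) = 2190*4076361 - 4477044*(-1/4206194) = 8927230590 + 2238522/2103097 = 18774831874375752/2103097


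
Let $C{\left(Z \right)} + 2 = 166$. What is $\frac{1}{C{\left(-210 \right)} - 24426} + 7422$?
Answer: $\frac{180072563}{24262} \approx 7422.0$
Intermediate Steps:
$C{\left(Z \right)} = 164$ ($C{\left(Z \right)} = -2 + 166 = 164$)
$\frac{1}{C{\left(-210 \right)} - 24426} + 7422 = \frac{1}{164 - 24426} + 7422 = \frac{1}{-24262} + 7422 = - \frac{1}{24262} + 7422 = \frac{180072563}{24262}$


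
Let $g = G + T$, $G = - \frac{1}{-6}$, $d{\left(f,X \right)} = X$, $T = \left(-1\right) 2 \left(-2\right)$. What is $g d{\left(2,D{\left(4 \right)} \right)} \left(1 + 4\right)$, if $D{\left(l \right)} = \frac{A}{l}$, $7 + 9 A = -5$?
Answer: $- \frac{125}{18} \approx -6.9444$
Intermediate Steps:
$A = - \frac{4}{3}$ ($A = - \frac{7}{9} + \frac{1}{9} \left(-5\right) = - \frac{7}{9} - \frac{5}{9} = - \frac{4}{3} \approx -1.3333$)
$T = 4$ ($T = \left(-2\right) \left(-2\right) = 4$)
$D{\left(l \right)} = - \frac{4}{3 l}$
$G = \frac{1}{6}$ ($G = \left(-1\right) \left(- \frac{1}{6}\right) = \frac{1}{6} \approx 0.16667$)
$g = \frac{25}{6}$ ($g = \frac{1}{6} + 4 = \frac{25}{6} \approx 4.1667$)
$g d{\left(2,D{\left(4 \right)} \right)} \left(1 + 4\right) = \frac{25 - \frac{4}{3 \cdot 4} \left(1 + 4\right)}{6} = \frac{25 \left(- \frac{4}{3}\right) \frac{1}{4} \cdot 5}{6} = \frac{25 \left(\left(- \frac{1}{3}\right) 5\right)}{6} = \frac{25}{6} \left(- \frac{5}{3}\right) = - \frac{125}{18}$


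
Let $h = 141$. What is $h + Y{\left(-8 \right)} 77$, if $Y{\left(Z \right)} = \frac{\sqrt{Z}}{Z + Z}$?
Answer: $141 - \frac{77 i \sqrt{2}}{8} \approx 141.0 - 13.612 i$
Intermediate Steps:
$Y{\left(Z \right)} = \frac{1}{2 \sqrt{Z}}$ ($Y{\left(Z \right)} = \frac{\sqrt{Z}}{2 Z} = \frac{1}{2 Z} \sqrt{Z} = \frac{1}{2 \sqrt{Z}}$)
$h + Y{\left(-8 \right)} 77 = 141 + \frac{1}{2 \cdot 2 i \sqrt{2}} \cdot 77 = 141 + \frac{\left(- \frac{1}{4}\right) i \sqrt{2}}{2} \cdot 77 = 141 + - \frac{i \sqrt{2}}{8} \cdot 77 = 141 - \frac{77 i \sqrt{2}}{8}$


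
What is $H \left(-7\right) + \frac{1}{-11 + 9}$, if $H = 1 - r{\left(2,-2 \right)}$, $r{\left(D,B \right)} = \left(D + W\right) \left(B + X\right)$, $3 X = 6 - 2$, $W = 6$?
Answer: $- \frac{269}{6} \approx -44.833$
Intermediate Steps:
$X = \frac{4}{3}$ ($X = \frac{6 - 2}{3} = \frac{1}{3} \cdot 4 = \frac{4}{3} \approx 1.3333$)
$r{\left(D,B \right)} = \left(6 + D\right) \left(\frac{4}{3} + B\right)$ ($r{\left(D,B \right)} = \left(D + 6\right) \left(B + \frac{4}{3}\right) = \left(6 + D\right) \left(\frac{4}{3} + B\right)$)
$H = \frac{19}{3}$ ($H = 1 - \left(8 + 6 \left(-2\right) + \frac{4}{3} \cdot 2 - 4\right) = 1 - \left(8 - 12 + \frac{8}{3} - 4\right) = 1 - - \frac{16}{3} = 1 + \frac{16}{3} = \frac{19}{3} \approx 6.3333$)
$H \left(-7\right) + \frac{1}{-11 + 9} = \frac{19}{3} \left(-7\right) + \frac{1}{-11 + 9} = - \frac{133}{3} + \frac{1}{-2} = - \frac{133}{3} - \frac{1}{2} = - \frac{269}{6}$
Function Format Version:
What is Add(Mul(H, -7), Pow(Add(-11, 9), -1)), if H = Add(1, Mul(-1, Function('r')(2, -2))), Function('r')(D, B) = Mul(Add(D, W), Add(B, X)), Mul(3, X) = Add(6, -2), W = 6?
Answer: Rational(-269, 6) ≈ -44.833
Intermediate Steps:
X = Rational(4, 3) (X = Mul(Rational(1, 3), Add(6, -2)) = Mul(Rational(1, 3), 4) = Rational(4, 3) ≈ 1.3333)
Function('r')(D, B) = Mul(Add(6, D), Add(Rational(4, 3), B)) (Function('r')(D, B) = Mul(Add(D, 6), Add(B, Rational(4, 3))) = Mul(Add(6, D), Add(Rational(4, 3), B)))
H = Rational(19, 3) (H = Add(1, Mul(-1, Add(8, Mul(6, -2), Mul(Rational(4, 3), 2), Mul(-2, 2)))) = Add(1, Mul(-1, Add(8, -12, Rational(8, 3), -4))) = Add(1, Mul(-1, Rational(-16, 3))) = Add(1, Rational(16, 3)) = Rational(19, 3) ≈ 6.3333)
Add(Mul(H, -7), Pow(Add(-11, 9), -1)) = Add(Mul(Rational(19, 3), -7), Pow(Add(-11, 9), -1)) = Add(Rational(-133, 3), Pow(-2, -1)) = Add(Rational(-133, 3), Rational(-1, 2)) = Rational(-269, 6)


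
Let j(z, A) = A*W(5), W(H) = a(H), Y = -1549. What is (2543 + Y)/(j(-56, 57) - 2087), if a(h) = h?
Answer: -497/901 ≈ -0.55161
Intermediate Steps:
W(H) = H
j(z, A) = 5*A (j(z, A) = A*5 = 5*A)
(2543 + Y)/(j(-56, 57) - 2087) = (2543 - 1549)/(5*57 - 2087) = 994/(285 - 2087) = 994/(-1802) = 994*(-1/1802) = -497/901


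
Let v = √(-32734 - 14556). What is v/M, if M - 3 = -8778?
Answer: -I*√47290/8775 ≈ -0.024782*I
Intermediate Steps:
M = -8775 (M = 3 - 8778 = -8775)
v = I*√47290 (v = √(-47290) = I*√47290 ≈ 217.46*I)
v/M = (I*√47290)/(-8775) = (I*√47290)*(-1/8775) = -I*√47290/8775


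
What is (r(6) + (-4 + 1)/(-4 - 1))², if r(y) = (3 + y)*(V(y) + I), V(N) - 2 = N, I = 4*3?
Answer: 815409/25 ≈ 32616.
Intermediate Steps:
I = 12
V(N) = 2 + N
r(y) = (3 + y)*(14 + y) (r(y) = (3 + y)*((2 + y) + 12) = (3 + y)*(14 + y))
(r(6) + (-4 + 1)/(-4 - 1))² = ((42 + 6² + 17*6) + (-4 + 1)/(-4 - 1))² = ((42 + 36 + 102) - 3/(-5))² = (180 - ⅕*(-3))² = (180 + ⅗)² = (903/5)² = 815409/25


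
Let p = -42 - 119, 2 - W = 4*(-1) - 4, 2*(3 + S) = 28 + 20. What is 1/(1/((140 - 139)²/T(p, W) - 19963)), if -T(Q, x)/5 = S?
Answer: -2096116/105 ≈ -19963.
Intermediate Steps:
S = 21 (S = -3 + (28 + 20)/2 = -3 + (½)*48 = -3 + 24 = 21)
W = 10 (W = 2 - (4*(-1) - 4) = 2 - (-4 - 4) = 2 - 1*(-8) = 2 + 8 = 10)
p = -161
T(Q, x) = -105 (T(Q, x) = -5*21 = -105)
1/(1/((140 - 139)²/T(p, W) - 19963)) = 1/(1/((140 - 139)²/(-105) - 19963)) = 1/(1/(1²*(-1/105) - 19963)) = 1/(1/(1*(-1/105) - 19963)) = 1/(1/(-1/105 - 19963)) = 1/(1/(-2096116/105)) = 1/(-105/2096116) = -2096116/105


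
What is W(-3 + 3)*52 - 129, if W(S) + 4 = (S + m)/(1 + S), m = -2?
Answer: -441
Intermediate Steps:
W(S) = -4 + (-2 + S)/(1 + S) (W(S) = -4 + (S - 2)/(1 + S) = -4 + (-2 + S)/(1 + S))
W(-3 + 3)*52 - 129 = (3*(-2 - (-3 + 3))/(1 + (-3 + 3)))*52 - 129 = (3*(-2 - 1*0)/(1 + 0))*52 - 129 = (3*(-2 + 0)/1)*52 - 129 = (3*1*(-2))*52 - 129 = -6*52 - 129 = -312 - 129 = -441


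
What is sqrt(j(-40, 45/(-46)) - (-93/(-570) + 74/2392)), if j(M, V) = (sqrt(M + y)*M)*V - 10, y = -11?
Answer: sqrt(-32900176465 + 126288630000*I*sqrt(51))/56810 ≈ 11.607 + 12.038*I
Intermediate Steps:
j(M, V) = -10 + M*V*sqrt(-11 + M) (j(M, V) = (sqrt(M - 11)*M)*V - 10 = (sqrt(-11 + M)*M)*V - 10 = (M*sqrt(-11 + M))*V - 10 = M*V*sqrt(-11 + M) - 10 = -10 + M*V*sqrt(-11 + M))
sqrt(j(-40, 45/(-46)) - (-93/(-570) + 74/2392)) = sqrt((-10 - 40*45/(-46)*sqrt(-11 - 40)) - (-93/(-570) + 74/2392)) = sqrt((-10 - 40*45*(-1/46)*sqrt(-51)) - (-93*(-1/570) + 74*(1/2392))) = sqrt((-10 - 40*(-45/46)*I*sqrt(51)) - (31/190 + 37/1196)) = sqrt((-10 + 900*I*sqrt(51)/23) - 1*22053/113620) = sqrt((-10 + 900*I*sqrt(51)/23) - 22053/113620) = sqrt(-1158253/113620 + 900*I*sqrt(51)/23)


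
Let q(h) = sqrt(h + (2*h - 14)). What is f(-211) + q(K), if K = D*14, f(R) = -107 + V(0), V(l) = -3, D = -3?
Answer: -110 + 2*I*sqrt(35) ≈ -110.0 + 11.832*I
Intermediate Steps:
f(R) = -110 (f(R) = -107 - 3 = -110)
K = -42 (K = -3*14 = -42)
q(h) = sqrt(-14 + 3*h) (q(h) = sqrt(h + (-14 + 2*h)) = sqrt(-14 + 3*h))
f(-211) + q(K) = -110 + sqrt(-14 + 3*(-42)) = -110 + sqrt(-14 - 126) = -110 + sqrt(-140) = -110 + 2*I*sqrt(35)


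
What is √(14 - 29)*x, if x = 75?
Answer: 75*I*√15 ≈ 290.47*I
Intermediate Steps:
√(14 - 29)*x = √(14 - 29)*75 = √(-15)*75 = (I*√15)*75 = 75*I*√15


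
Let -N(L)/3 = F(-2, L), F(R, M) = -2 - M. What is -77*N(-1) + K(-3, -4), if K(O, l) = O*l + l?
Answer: -223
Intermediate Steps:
N(L) = 6 + 3*L (N(L) = -3*(-2 - L) = 6 + 3*L)
K(O, l) = l + O*l
-77*N(-1) + K(-3, -4) = -77*(6 + 3*(-1)) - 4*(1 - 3) = -77*(6 - 3) - 4*(-2) = -77*3 + 8 = -231 + 8 = -223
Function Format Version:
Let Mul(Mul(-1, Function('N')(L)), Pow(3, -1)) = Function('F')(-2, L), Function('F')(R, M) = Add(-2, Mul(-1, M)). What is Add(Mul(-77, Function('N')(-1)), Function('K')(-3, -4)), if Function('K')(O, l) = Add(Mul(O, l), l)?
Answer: -223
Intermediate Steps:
Function('N')(L) = Add(6, Mul(3, L)) (Function('N')(L) = Mul(-3, Add(-2, Mul(-1, L))) = Add(6, Mul(3, L)))
Function('K')(O, l) = Add(l, Mul(O, l))
Add(Mul(-77, Function('N')(-1)), Function('K')(-3, -4)) = Add(Mul(-77, Add(6, Mul(3, -1))), Mul(-4, Add(1, -3))) = Add(Mul(-77, Add(6, -3)), Mul(-4, -2)) = Add(Mul(-77, 3), 8) = Add(-231, 8) = -223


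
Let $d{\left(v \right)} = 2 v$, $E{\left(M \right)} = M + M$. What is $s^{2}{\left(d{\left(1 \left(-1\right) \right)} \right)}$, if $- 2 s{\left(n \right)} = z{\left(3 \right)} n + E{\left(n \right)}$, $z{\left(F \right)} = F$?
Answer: $25$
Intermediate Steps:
$E{\left(M \right)} = 2 M$
$s{\left(n \right)} = - \frac{5 n}{2}$ ($s{\left(n \right)} = - \frac{3 n + 2 n}{2} = - \frac{5 n}{2}$)
$s^{2}{\left(d{\left(1 \left(-1\right) \right)} \right)} = \left(- \frac{5 \cdot 2 \cdot 1 \left(-1\right)}{2}\right)^{2} = \left(- \frac{5 \cdot 2 \left(-1\right)}{2}\right)^{2} = \left(\left(- \frac{5}{2}\right) \left(-2\right)\right)^{2} = 5^{2} = 25$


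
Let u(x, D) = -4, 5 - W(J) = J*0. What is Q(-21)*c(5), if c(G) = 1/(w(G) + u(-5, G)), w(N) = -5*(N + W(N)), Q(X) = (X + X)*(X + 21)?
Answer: 0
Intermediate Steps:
W(J) = 5 (W(J) = 5 - J*0 = 5 - 1*0 = 5 + 0 = 5)
Q(X) = 2*X*(21 + X) (Q(X) = (2*X)*(21 + X) = 2*X*(21 + X))
w(N) = -25 - 5*N (w(N) = -5*(N + 5) = -5*(5 + N) = -25 - 5*N)
c(G) = 1/(-29 - 5*G) (c(G) = 1/((-25 - 5*G) - 4) = 1/(-29 - 5*G))
Q(-21)*c(5) = (2*(-21)*(21 - 21))*(-1/(29 + 5*5)) = (2*(-21)*0)*(-1/(29 + 25)) = 0*(-1/54) = 0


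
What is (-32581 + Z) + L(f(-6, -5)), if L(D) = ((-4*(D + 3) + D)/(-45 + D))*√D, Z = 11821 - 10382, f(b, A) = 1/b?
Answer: -31142 + 23*I*√6/542 ≈ -31142.0 + 0.10395*I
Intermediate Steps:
Z = 1439
L(D) = √D*(-12 - 3*D)/(-45 + D) (L(D) = ((-4*(3 + D) + D)/(-45 + D))*√D = (((-12 - 4*D) + D)/(-45 + D))*√D = ((-12 - 3*D)/(-45 + D))*√D = √D*(-12 - 3*D)/(-45 + D))
(-32581 + Z) + L(f(-6, -5)) = (-32581 + 1439) + 3*√(1/(-6))*(-4 - 1/(-6))/(-45 + 1/(-6)) = -31142 + 3*√(-⅙)*(-4 - 1*(-⅙))/(-45 - ⅙) = -31142 + 3*(I*√6/6)*(-4 + ⅙)/(-271/6) = -31142 + 3*(I*√6/6)*(-6/271)*(-23/6) = -31142 + 23*I*√6/542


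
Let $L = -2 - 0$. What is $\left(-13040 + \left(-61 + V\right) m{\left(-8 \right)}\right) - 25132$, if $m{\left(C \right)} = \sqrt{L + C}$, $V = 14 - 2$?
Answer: $-38172 - 49 i \sqrt{10} \approx -38172.0 - 154.95 i$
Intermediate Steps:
$L = -2$ ($L = -2 + 0 = -2$)
$V = 12$ ($V = 14 - 2 = 12$)
$m{\left(C \right)} = \sqrt{-2 + C}$
$\left(-13040 + \left(-61 + V\right) m{\left(-8 \right)}\right) - 25132 = \left(-13040 + \left(-61 + 12\right) \sqrt{-2 - 8}\right) - 25132 = \left(-13040 - 49 \sqrt{-10}\right) - 25132 = \left(-13040 - 49 i \sqrt{10}\right) - 25132 = -38172 - 49 i \sqrt{10}$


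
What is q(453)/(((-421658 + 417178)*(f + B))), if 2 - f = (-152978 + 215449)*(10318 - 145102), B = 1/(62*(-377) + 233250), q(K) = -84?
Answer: 157407/70687002981720680 ≈ 2.2268e-12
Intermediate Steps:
B = 1/209876 (B = 1/(-23374 + 233250) = 1/209876 ≈ 4.7647e-6)
f = 8420091266 (f = 2 - (-152978 + 215449)*(10318 - 145102) = 2 - 62471*(-134784) = 2 - 1*(-8420091264) = 2 + 8420091264 = 8420091266)
q(453)/(((-421658 + 417178)*(f + B))) = -84*1/((-421658 + 417178)*(8420091266 + 1/209876)) = -84/((-4480*1767175074543017/209876)) = -84/(-1979236083488179040/52469) = -84*(-52469/1979236083488179040) = 157407/70687002981720680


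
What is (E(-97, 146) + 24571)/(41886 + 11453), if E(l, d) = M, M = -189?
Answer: 24382/53339 ≈ 0.45711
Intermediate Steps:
E(l, d) = -189
(E(-97, 146) + 24571)/(41886 + 11453) = (-189 + 24571)/(41886 + 11453) = 24382/53339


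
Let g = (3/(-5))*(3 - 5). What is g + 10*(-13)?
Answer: -644/5 ≈ -128.80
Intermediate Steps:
g = 6/5 (g = (3*(-⅕))*(-2) = -⅗*(-2) = 6/5 ≈ 1.2000)
g + 10*(-13) = 6/5 + 10*(-13) = 6/5 - 130 = -644/5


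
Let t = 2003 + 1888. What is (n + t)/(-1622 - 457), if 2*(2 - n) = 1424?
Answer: -3181/2079 ≈ -1.5301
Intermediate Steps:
n = -710 (n = 2 - ½*1424 = 2 - 712 = -710)
t = 3891
(n + t)/(-1622 - 457) = (-710 + 3891)/(-1622 - 457) = 3181/(-2079) = 3181*(-1/2079) = -3181/2079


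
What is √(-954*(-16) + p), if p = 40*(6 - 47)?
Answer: 2*√3406 ≈ 116.72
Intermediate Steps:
p = -1640 (p = 40*(-41) = -1640)
√(-954*(-16) + p) = √(-954*(-16) - 1640) = √(-6*(-2544) - 1640) = √(15264 - 1640) = √13624 = 2*√3406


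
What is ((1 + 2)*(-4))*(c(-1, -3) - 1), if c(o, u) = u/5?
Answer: 96/5 ≈ 19.200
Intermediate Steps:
c(o, u) = u/5 (c(o, u) = u*(1/5) = u/5)
((1 + 2)*(-4))*(c(-1, -3) - 1) = ((1 + 2)*(-4))*((1/5)*(-3) - 1) = (3*(-4))*(-3/5 - 1) = -12*(-8/5) = 96/5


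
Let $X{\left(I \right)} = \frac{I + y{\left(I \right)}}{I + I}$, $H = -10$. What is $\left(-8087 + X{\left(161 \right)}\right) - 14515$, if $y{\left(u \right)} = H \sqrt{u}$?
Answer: $- \frac{45203}{2} - \frac{5 \sqrt{161}}{161} \approx -22602.0$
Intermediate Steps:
$y{\left(u \right)} = - 10 \sqrt{u}$
$X{\left(I \right)} = \frac{I - 10 \sqrt{I}}{2 I}$ ($X{\left(I \right)} = \frac{I - 10 \sqrt{I}}{I + I} = \frac{I - 10 \sqrt{I}}{2 I}$)
$\left(-8087 + X{\left(161 \right)}\right) - 14515 = \left(-8087 + \left(\frac{1}{2} - \frac{5}{\sqrt{161}}\right)\right) - 14515 = \left(-8087 + \left(\frac{1}{2} - 5 \frac{\sqrt{161}}{161}\right)\right) - 14515 = \left(-8087 + \left(\frac{1}{2} - \frac{5 \sqrt{161}}{161}\right)\right) - 14515 = \left(- \frac{16173}{2} - \frac{5 \sqrt{161}}{161}\right) - 14515 = - \frac{45203}{2} - \frac{5 \sqrt{161}}{161}$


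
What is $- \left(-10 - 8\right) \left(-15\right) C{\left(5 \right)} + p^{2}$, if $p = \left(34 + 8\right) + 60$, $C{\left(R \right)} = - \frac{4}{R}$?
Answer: $10620$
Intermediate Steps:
$p = 102$ ($p = 42 + 60 = 102$)
$- \left(-10 - 8\right) \left(-15\right) C{\left(5 \right)} + p^{2} = - \left(-10 - 8\right) \left(-15\right) \left(- \frac{4}{5}\right) + 102^{2} = - \left(-10 - 8\right) \left(-15\right) \left(\left(-4\right) \frac{1}{5}\right) + 10404 = - \frac{\left(-18\right) \left(-15\right) \left(-4\right)}{5} + 10404 = - \frac{270 \left(-4\right)}{5} + 10404 = \left(-1\right) \left(-216\right) + 10404 = 216 + 10404 = 10620$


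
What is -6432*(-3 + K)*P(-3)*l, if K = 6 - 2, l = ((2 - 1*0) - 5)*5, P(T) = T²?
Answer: 868320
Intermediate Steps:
l = -15 (l = ((2 + 0) - 5)*5 = (2 - 5)*5 = -3*5 = -15)
K = 4
-6432*(-3 + K)*P(-3)*l = -6432*(-3 + 4)*(-3)²*(-15) = -6432*9*(-15) = -6432*(-135) = 868320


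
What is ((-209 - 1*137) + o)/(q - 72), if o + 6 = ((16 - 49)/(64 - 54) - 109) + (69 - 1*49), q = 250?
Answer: -4443/1780 ≈ -2.4961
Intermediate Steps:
o = -983/10 (o = -6 + (((16 - 49)/(64 - 54) - 109) + (69 - 1*49)) = -6 + ((-33/10 - 109) + (69 - 49)) = -6 + ((-33*⅒ - 109) + 20) = -6 + ((-33/10 - 109) + 20) = -6 + (-1123/10 + 20) = -6 - 923/10 = -983/10 ≈ -98.300)
((-209 - 1*137) + o)/(q - 72) = ((-209 - 1*137) - 983/10)/(250 - 72) = ((-209 - 137) - 983/10)/178 = (-346 - 983/10)*(1/178) = -4443/10*1/178 = -4443/1780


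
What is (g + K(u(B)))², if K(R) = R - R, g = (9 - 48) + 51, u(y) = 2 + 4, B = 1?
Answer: 144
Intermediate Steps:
u(y) = 6
g = 12 (g = -39 + 51 = 12)
K(R) = 0
(g + K(u(B)))² = (12 + 0)² = 12² = 144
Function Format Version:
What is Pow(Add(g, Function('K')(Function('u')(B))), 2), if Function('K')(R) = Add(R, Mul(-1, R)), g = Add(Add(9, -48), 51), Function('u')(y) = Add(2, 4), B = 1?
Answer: 144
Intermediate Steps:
Function('u')(y) = 6
g = 12 (g = Add(-39, 51) = 12)
Function('K')(R) = 0
Pow(Add(g, Function('K')(Function('u')(B))), 2) = Pow(Add(12, 0), 2) = Pow(12, 2) = 144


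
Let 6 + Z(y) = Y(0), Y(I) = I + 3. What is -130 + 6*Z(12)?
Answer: -148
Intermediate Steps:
Y(I) = 3 + I
Z(y) = -3 (Z(y) = -6 + (3 + 0) = -6 + 3 = -3)
-130 + 6*Z(12) = -130 + 6*(-3) = -130 - 18 = -148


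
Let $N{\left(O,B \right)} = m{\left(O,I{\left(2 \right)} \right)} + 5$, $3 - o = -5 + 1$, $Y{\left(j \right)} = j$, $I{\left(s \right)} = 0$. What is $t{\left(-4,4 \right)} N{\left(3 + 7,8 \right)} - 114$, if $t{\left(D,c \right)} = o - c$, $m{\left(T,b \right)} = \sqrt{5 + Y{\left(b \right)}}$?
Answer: $-99 + 3 \sqrt{5} \approx -92.292$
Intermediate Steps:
$o = 7$ ($o = 3 - \left(-5 + 1\right) = 3 - -4 = 3 + 4 = 7$)
$m{\left(T,b \right)} = \sqrt{5 + b}$
$t{\left(D,c \right)} = 7 - c$
$N{\left(O,B \right)} = 5 + \sqrt{5}$ ($N{\left(O,B \right)} = \sqrt{5 + 0} + 5 = \sqrt{5} + 5 = 5 + \sqrt{5}$)
$t{\left(-4,4 \right)} N{\left(3 + 7,8 \right)} - 114 = \left(7 - 4\right) \left(5 + \sqrt{5}\right) - 114 = 3 \left(5 + \sqrt{5}\right) - 114 = \left(15 + 3 \sqrt{5}\right) - 114 = -99 + 3 \sqrt{5}$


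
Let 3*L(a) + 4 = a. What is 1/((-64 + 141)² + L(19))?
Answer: 1/5934 ≈ 0.00016852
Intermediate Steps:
L(a) = -4/3 + a/3
1/((-64 + 141)² + L(19)) = 1/((-64 + 141)² + (-4/3 + (⅓)*19)) = 1/(77² + (-4/3 + 19/3)) = 1/(5929 + 5) = 1/5934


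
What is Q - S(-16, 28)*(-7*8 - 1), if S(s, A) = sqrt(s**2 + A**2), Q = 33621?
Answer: 33621 + 228*sqrt(65) ≈ 35459.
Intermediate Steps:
S(s, A) = sqrt(A**2 + s**2)
Q - S(-16, 28)*(-7*8 - 1) = 33621 - sqrt(28**2 + (-16)**2)*(-7*8 - 1) = 33621 - sqrt(784 + 256)*(-56 - 1) = 33621 - sqrt(1040)*(-57) = 33621 - 4*sqrt(65)*(-57) = 33621 - (-228)*sqrt(65) = 33621 + 228*sqrt(65)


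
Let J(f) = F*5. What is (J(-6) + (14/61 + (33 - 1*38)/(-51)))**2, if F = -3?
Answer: 2083557316/9678321 ≈ 215.28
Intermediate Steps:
J(f) = -15 (J(f) = -3*5 = -15)
(J(-6) + (14/61 + (33 - 1*38)/(-51)))**2 = (-15 + (14/61 + (33 - 1*38)/(-51)))**2 = (-15 + (14*(1/61) + (33 - 38)*(-1/51)))**2 = (-15 + (14/61 - 5*(-1/51)))**2 = (-15 + (14/61 + 5/51))**2 = (-15 + 1019/3111)**2 = (-45646/3111)**2 = 2083557316/9678321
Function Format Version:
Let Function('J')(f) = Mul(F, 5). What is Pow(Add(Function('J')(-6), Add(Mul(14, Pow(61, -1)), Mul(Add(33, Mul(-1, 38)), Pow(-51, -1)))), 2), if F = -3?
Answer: Rational(2083557316, 9678321) ≈ 215.28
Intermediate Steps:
Function('J')(f) = -15 (Function('J')(f) = Mul(-3, 5) = -15)
Pow(Add(Function('J')(-6), Add(Mul(14, Pow(61, -1)), Mul(Add(33, Mul(-1, 38)), Pow(-51, -1)))), 2) = Pow(Add(-15, Add(Mul(14, Pow(61, -1)), Mul(Add(33, Mul(-1, 38)), Pow(-51, -1)))), 2) = Pow(Add(-15, Add(Mul(14, Rational(1, 61)), Mul(Add(33, -38), Rational(-1, 51)))), 2) = Pow(Add(-15, Add(Rational(14, 61), Mul(-5, Rational(-1, 51)))), 2) = Pow(Add(-15, Add(Rational(14, 61), Rational(5, 51))), 2) = Pow(Add(-15, Rational(1019, 3111)), 2) = Pow(Rational(-45646, 3111), 2) = Rational(2083557316, 9678321)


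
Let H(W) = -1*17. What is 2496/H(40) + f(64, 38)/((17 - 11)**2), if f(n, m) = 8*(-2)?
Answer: -22532/153 ≈ -147.27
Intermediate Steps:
f(n, m) = -16
H(W) = -17
2496/H(40) + f(64, 38)/((17 - 11)**2) = 2496/(-17) - 16/(17 - 11)**2 = 2496*(-1/17) - 16/(6**2) = -2496/17 - 16/36 = -2496/17 - 16*1/36 = -2496/17 - 4/9 = -22532/153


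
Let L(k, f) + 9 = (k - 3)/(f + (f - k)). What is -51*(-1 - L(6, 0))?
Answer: -867/2 ≈ -433.50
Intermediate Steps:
L(k, f) = -9 + (-3 + k)/(-k + 2*f) (L(k, f) = -9 + (k - 3)/(f + (f - k)) = -9 + (-3 + k)/(-k + 2*f))
-51*(-1 - L(6, 0)) = -51*(-1 - (-3 - 18*0 + 10*6)/(-1*6 + 2*0)) = -51*(-1 - (-3 + 0 + 60)/(-6 + 0)) = -51*(-1 - 57/(-6)) = -51*(-1 - (-1)*57/6) = -51*(-1 - 1*(-19/2)) = -51*(-1 + 19/2) = -51*17/2 = -867/2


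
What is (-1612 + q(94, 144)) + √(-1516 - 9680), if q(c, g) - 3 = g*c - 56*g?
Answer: 3863 + 6*I*√311 ≈ 3863.0 + 105.81*I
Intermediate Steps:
q(c, g) = 3 - 56*g + c*g (q(c, g) = 3 + (g*c - 56*g) = 3 + (c*g - 56*g) = 3 + (-56*g + c*g) = 3 - 56*g + c*g)
(-1612 + q(94, 144)) + √(-1516 - 9680) = (-1612 + (3 - 56*144 + 94*144)) + √(-1516 - 9680) = (-1612 + (3 - 8064 + 13536)) + √(-11196) = (-1612 + 5475) + 6*I*√311 = 3863 + 6*I*√311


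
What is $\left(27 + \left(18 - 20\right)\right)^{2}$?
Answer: $625$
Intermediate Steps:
$\left(27 + \left(18 - 20\right)\right)^{2} = \left(27 - 2\right)^{2} = 25^{2} = 625$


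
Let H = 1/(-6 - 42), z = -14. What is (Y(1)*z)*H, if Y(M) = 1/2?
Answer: 7/48 ≈ 0.14583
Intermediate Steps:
Y(M) = 1/2
H = -1/48 (H = 1/(-48) = -1/48 ≈ -0.020833)
(Y(1)*z)*H = ((1/2)*(-14))*(-1/48) = -7*(-1/48) = 7/48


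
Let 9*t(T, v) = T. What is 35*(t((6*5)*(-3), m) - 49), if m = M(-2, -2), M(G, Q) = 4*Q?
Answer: -2065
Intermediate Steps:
m = -8 (m = 4*(-2) = -8)
t(T, v) = T/9
35*(t((6*5)*(-3), m) - 49) = 35*(((6*5)*(-3))/9 - 49) = 35*((30*(-3))/9 - 49) = 35*((1/9)*(-90) - 49) = 35*(-10 - 49) = 35*(-59) = -2065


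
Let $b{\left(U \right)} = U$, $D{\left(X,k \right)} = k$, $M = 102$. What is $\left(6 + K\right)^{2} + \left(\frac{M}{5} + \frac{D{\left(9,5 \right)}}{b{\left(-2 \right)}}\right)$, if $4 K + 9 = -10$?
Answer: $\frac{1557}{80} \approx 19.462$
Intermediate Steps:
$K = - \frac{19}{4}$ ($K = - \frac{9}{4} + \frac{1}{4} \left(-10\right) = - \frac{9}{4} - \frac{5}{2} = - \frac{19}{4} \approx -4.75$)
$\left(6 + K\right)^{2} + \left(\frac{M}{5} + \frac{D{\left(9,5 \right)}}{b{\left(-2 \right)}}\right) = \left(6 - \frac{19}{4}\right)^{2} + \left(\frac{102}{5} + \frac{5}{-2}\right) = \left(\frac{5}{4}\right)^{2} + \left(102 \cdot \frac{1}{5} + 5 \left(- \frac{1}{2}\right)\right) = \frac{25}{16} + \left(\frac{102}{5} - \frac{5}{2}\right) = \frac{25}{16} + \frac{179}{10} = \frac{1557}{80}$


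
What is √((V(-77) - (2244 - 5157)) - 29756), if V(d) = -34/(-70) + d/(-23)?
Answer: I*√17392450845/805 ≈ 163.83*I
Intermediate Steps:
V(d) = 17/35 - d/23 (V(d) = -34*(-1/70) + d*(-1/23) = 17/35 - d/23)
√((V(-77) - (2244 - 5157)) - 29756) = √(((17/35 - 1/23*(-77)) - (2244 - 5157)) - 29756) = √(((17/35 + 77/23) - 1*(-2913)) - 29756) = √((3086/805 + 2913) - 29756) = √(2348051/805 - 29756) = √(-21605529/805) = I*√17392450845/805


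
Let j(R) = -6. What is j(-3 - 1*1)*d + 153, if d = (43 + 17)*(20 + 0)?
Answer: -7047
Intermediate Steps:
d = 1200 (d = 60*20 = 1200)
j(-3 - 1*1)*d + 153 = -6*1200 + 153 = -7200 + 153 = -7047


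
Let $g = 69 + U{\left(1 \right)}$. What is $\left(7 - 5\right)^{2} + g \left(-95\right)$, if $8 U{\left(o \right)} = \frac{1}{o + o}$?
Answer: $- \frac{104911}{16} \approx -6556.9$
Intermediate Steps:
$U{\left(o \right)} = \frac{1}{16 o}$ ($U{\left(o \right)} = \frac{1}{8 \left(o + o\right)} = \frac{1}{8 \cdot 2 o} = \frac{\frac{1}{2} \frac{1}{o}}{8} = \frac{1}{16 o}$)
$g = \frac{1105}{16}$ ($g = 69 + \frac{1}{16 \cdot 1} = 69 + \frac{1}{16} \cdot 1 = 69 + \frac{1}{16} = \frac{1105}{16} \approx 69.063$)
$\left(7 - 5\right)^{2} + g \left(-95\right) = \left(7 - 5\right)^{2} + \frac{1105}{16} \left(-95\right) = 2^{2} - \frac{104975}{16} = 4 - \frac{104975}{16} = - \frac{104911}{16}$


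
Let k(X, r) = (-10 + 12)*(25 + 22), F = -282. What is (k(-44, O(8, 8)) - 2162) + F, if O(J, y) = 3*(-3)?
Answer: -2350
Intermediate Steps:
O(J, y) = -9
k(X, r) = 94 (k(X, r) = 2*47 = 94)
(k(-44, O(8, 8)) - 2162) + F = (94 - 2162) - 282 = -2068 - 282 = -2350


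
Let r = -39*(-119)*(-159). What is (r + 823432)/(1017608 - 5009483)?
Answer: -85513/3991875 ≈ -0.021422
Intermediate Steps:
r = -737919 (r = 4641*(-159) = -737919)
(r + 823432)/(1017608 - 5009483) = (-737919 + 823432)/(1017608 - 5009483) = 85513/(-3991875) = 85513*(-1/3991875) = -85513/3991875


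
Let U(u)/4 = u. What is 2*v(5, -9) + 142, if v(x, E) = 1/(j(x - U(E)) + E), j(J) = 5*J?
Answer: 13917/98 ≈ 142.01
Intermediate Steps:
U(u) = 4*u
v(x, E) = 1/(-19*E + 5*x) (v(x, E) = 1/(5*(x - 4*E) + E) = 1/((-20*E + 5*x) + E) = 1/(-19*E + 5*x))
2*v(5, -9) + 142 = 2/(-19*(-9) + 5*5) + 142 = 2/(171 + 25) + 142 = 2/196 + 142 = 2*(1/196) + 142 = 1/98 + 142 = 13917/98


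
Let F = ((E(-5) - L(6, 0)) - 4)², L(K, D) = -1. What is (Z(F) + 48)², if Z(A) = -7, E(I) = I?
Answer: 1681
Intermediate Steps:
F = 64 (F = ((-5 - 1*(-1)) - 4)² = ((-5 + 1) - 4)² = (-4 - 4)² = (-8)² = 64)
(Z(F) + 48)² = (-7 + 48)² = 41² = 1681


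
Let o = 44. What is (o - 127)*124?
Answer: -10292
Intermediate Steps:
(o - 127)*124 = (44 - 127)*124 = -83*124 = -10292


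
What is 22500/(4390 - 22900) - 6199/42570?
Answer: -35752283/26265690 ≈ -1.3612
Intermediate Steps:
22500/(4390 - 22900) - 6199/42570 = 22500/(-18510) - 6199*1/42570 = 22500*(-1/18510) - 6199/42570 = -750/617 - 6199/42570 = -35752283/26265690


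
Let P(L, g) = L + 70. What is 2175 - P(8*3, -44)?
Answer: 2081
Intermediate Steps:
P(L, g) = 70 + L
2175 - P(8*3, -44) = 2175 - (70 + 8*3) = 2175 - (70 + 24) = 2175 - 1*94 = 2175 - 94 = 2081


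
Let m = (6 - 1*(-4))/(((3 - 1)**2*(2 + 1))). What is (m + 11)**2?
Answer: 5041/36 ≈ 140.03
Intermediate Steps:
m = 5/6 (m = (6 + 4)/((2**2*3)) = 10/((4*3)) = 10/12 = 10*(1/12) = 5/6 ≈ 0.83333)
(m + 11)**2 = (5/6 + 11)**2 = (71/6)**2 = 5041/36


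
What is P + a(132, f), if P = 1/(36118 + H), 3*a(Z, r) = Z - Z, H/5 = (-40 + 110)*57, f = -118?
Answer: 1/56068 ≈ 1.7835e-5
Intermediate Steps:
H = 19950 (H = 5*((-40 + 110)*57) = 5*(70*57) = 5*3990 = 19950)
a(Z, r) = 0 (a(Z, r) = (Z - Z)/3 = (⅓)*0 = 0)
P = 1/56068 (P = 1/(36118 + 19950) = 1/56068 ≈ 1.7835e-5)
P + a(132, f) = 1/56068 + 0 = 1/56068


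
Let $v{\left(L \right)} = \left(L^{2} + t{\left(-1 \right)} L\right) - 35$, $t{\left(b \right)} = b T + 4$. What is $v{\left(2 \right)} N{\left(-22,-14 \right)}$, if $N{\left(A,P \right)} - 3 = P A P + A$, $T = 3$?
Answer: $125599$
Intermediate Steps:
$t{\left(b \right)} = 4 + 3 b$ ($t{\left(b \right)} = b 3 + 4 = 3 b + 4 = 4 + 3 b$)
$N{\left(A,P \right)} = 3 + A + A P^{2}$ ($N{\left(A,P \right)} = 3 + \left(P A P + A\right) = 3 + \left(A P P + A\right) = 3 + \left(A P^{2} + A\right) = 3 + \left(A + A P^{2}\right) = 3 + A + A P^{2}$)
$v{\left(L \right)} = -35 + L + L^{2}$ ($v{\left(L \right)} = \left(L^{2} + \left(4 + 3 \left(-1\right)\right) L\right) - 35 = \left(L^{2} + \left(4 - 3\right) L\right) - 35 = \left(L^{2} + 1 L\right) - 35 = \left(L^{2} + L\right) - 35 = \left(L + L^{2}\right) - 35 = -35 + L + L^{2}$)
$v{\left(2 \right)} N{\left(-22,-14 \right)} = \left(-35 + 2 + 2^{2}\right) \left(3 - 22 - 22 \left(-14\right)^{2}\right) = \left(-35 + 2 + 4\right) \left(3 - 22 - 4312\right) = - 29 \left(3 - 22 - 4312\right) = \left(-29\right) \left(-4331\right) = 125599$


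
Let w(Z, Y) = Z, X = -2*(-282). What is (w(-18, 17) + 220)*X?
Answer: 113928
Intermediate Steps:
X = 564
(w(-18, 17) + 220)*X = (-18 + 220)*564 = 202*564 = 113928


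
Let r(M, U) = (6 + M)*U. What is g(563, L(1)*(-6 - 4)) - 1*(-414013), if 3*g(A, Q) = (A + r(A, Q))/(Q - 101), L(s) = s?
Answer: 45957152/111 ≈ 4.1403e+5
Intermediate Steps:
r(M, U) = U*(6 + M)
g(A, Q) = (A + Q*(6 + A))/(3*(-101 + Q)) (g(A, Q) = ((A + Q*(6 + A))/(Q - 101))/3 = ((A + Q*(6 + A))/(-101 + Q))/3 = (A + Q*(6 + A))/(3*(-101 + Q)))
g(563, L(1)*(-6 - 4)) - 1*(-414013) = (563 + (1*(-6 - 4))*(6 + 563))/(3*(-101 + 1*(-6 - 4))) - 1*(-414013) = (563 + (1*(-10))*569)/(3*(-101 + 1*(-10))) + 414013 = (563 - 10*569)/(3*(-101 - 10)) + 414013 = (⅓)*(563 - 5690)/(-111) + 414013 = (⅓)*(-1/111)*(-5127) + 414013 = 1709/111 + 414013 = 45957152/111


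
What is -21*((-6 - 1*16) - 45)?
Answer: 1407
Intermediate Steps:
-21*((-6 - 1*16) - 45) = -21*((-6 - 16) - 45) = -21*(-22 - 45) = -21*(-67) = 1407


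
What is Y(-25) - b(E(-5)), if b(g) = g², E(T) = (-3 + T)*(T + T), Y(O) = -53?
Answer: -6453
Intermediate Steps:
E(T) = 2*T*(-3 + T) (E(T) = (-3 + T)*(2*T) = 2*T*(-3 + T))
Y(-25) - b(E(-5)) = -53 - (2*(-5)*(-3 - 5))² = -53 - (2*(-5)*(-8))² = -53 - 1*80² = -53 - 1*6400 = -53 - 6400 = -6453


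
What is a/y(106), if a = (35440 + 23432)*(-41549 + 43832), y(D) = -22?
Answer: -6109308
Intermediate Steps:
a = 134404776 (a = 58872*2283 = 134404776)
a/y(106) = 134404776/(-22) = 134404776*(-1/22) = -6109308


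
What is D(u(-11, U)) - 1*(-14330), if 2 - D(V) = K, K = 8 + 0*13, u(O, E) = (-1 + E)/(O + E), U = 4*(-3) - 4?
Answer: 14324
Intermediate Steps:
U = -16 (U = -12 - 4 = -16)
u(O, E) = (-1 + E)/(E + O)
K = 8 (K = 8 + 0 = 8)
D(V) = -6 (D(V) = 2 - 1*8 = 2 - 8 = -6)
D(u(-11, U)) - 1*(-14330) = -6 - 1*(-14330) = -6 + 14330 = 14324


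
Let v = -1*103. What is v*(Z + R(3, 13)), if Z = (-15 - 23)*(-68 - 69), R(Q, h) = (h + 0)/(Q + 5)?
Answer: -4291083/8 ≈ -5.3639e+5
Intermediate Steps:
R(Q, h) = h/(5 + Q)
Z = 5206 (Z = -38*(-137) = 5206)
v = -103
v*(Z + R(3, 13)) = -103*(5206 + 13/(5 + 3)) = -103*(5206 + 13/8) = -103*41661/8 = -4291083/8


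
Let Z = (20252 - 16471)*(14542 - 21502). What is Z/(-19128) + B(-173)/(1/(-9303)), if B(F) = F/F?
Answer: -6318001/797 ≈ -7927.2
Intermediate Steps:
B(F) = 1
Z = -26315760 (Z = 3781*(-6960) = -26315760)
Z/(-19128) + B(-173)/(1/(-9303)) = -26315760/(-19128) + 1/1/(-9303) = -26315760*(-1/19128) + 1/(-1/9303) = 1096490/797 + 1*(-9303) = 1096490/797 - 9303 = -6318001/797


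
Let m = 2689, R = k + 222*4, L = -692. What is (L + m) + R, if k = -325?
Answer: 2560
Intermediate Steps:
R = 563 (R = -325 + 222*4 = -325 + 888 = 563)
(L + m) + R = (-692 + 2689) + 563 = 1997 + 563 = 2560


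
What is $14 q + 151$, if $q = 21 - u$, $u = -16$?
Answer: $669$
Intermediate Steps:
$q = 37$ ($q = 21 - -16 = 21 + 16 = 37$)
$14 q + 151 = 14 \cdot 37 + 151 = 518 + 151 = 669$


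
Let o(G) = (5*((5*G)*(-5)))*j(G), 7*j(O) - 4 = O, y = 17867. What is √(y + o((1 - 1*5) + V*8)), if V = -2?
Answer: √595483/7 ≈ 110.24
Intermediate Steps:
j(O) = 4/7 + O/7
o(G) = -125*G*(4/7 + G/7) (o(G) = (5*((5*G)*(-5)))*(4/7 + G/7) = (5*(-25*G))*(4/7 + G/7) = (-125*G)*(4/7 + G/7) = -125*G*(4/7 + G/7))
√(y + o((1 - 1*5) + V*8)) = √(17867 - 125*((1 - 1*5) - 2*8)*(4 + ((1 - 1*5) - 2*8))/7) = √(17867 - 125*((1 - 5) - 16)*(4 + ((1 - 5) - 16))/7) = √(17867 - 125*(-4 - 16)*(4 + (-4 - 16))/7) = √(17867 - 125/7*(-20)*(4 - 20)) = √(17867 - 125/7*(-20)*(-16)) = √(17867 - 40000/7) = √(85069/7) = √595483/7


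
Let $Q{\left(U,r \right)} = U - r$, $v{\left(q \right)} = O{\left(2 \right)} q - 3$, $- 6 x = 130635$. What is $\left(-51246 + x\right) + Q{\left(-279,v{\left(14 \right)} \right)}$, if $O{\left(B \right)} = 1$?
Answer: $- \frac{146617}{2} \approx -73309.0$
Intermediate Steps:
$x = - \frac{43545}{2}$ ($x = \left(- \frac{1}{6}\right) 130635 = - \frac{43545}{2} \approx -21773.0$)
$v{\left(q \right)} = -3 + q$ ($v{\left(q \right)} = 1 q - 3 = q - 3 = -3 + q$)
$\left(-51246 + x\right) + Q{\left(-279,v{\left(14 \right)} \right)} = \left(-51246 - \frac{43545}{2}\right) - 290 = - \frac{146037}{2} - 290 = - \frac{146617}{2}$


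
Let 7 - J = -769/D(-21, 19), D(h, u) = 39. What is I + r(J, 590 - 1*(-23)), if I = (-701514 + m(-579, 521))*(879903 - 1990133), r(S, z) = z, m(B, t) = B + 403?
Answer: 779037289313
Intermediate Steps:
m(B, t) = 403 + B
J = 1042/39 (J = 7 - (-769)/39 = 7 - 1*(-769/39) = 7 + 769/39 = 1042/39 ≈ 26.718)
I = 779037288700 (I = (-701514 + (403 - 579))*(879903 - 1990133) = (-701514 - 176)*(-1110230) = -701690*(-1110230) = 779037288700)
I + r(J, 590 - 1*(-23)) = 779037288700 + (590 - 1*(-23)) = 779037288700 + (590 + 23) = 779037288700 + 613 = 779037289313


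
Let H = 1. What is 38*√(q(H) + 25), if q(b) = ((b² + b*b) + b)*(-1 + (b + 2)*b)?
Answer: 38*√31 ≈ 211.57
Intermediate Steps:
q(b) = (-1 + b*(2 + b))*(b + 2*b²) (q(b) = ((b² + b²) + b)*(-1 + (2 + b)*b) = (2*b² + b)*(-1 + b*(2 + b)) = (b + 2*b²)*(-1 + b*(2 + b)) = (-1 + b*(2 + b))*(b + 2*b²))
38*√(q(H) + 25) = 38*√((-1*1 + 2*1⁴ + 5*1³) + 25) = 38*√((-1 + 2*1 + 5*1) + 25) = 38*√((-1 + 2 + 5) + 25) = 38*√(6 + 25) = 38*√31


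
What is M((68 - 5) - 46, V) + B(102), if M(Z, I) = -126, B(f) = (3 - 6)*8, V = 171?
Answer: -150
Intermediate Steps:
B(f) = -24 (B(f) = -3*8 = -24)
M((68 - 5) - 46, V) + B(102) = -126 - 24 = -150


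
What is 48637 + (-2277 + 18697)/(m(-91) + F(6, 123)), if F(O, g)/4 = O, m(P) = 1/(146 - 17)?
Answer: 152746969/3097 ≈ 49321.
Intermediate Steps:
m(P) = 1/129
F(O, g) = 4*O
48637 + (-2277 + 18697)/(m(-91) + F(6, 123)) = 48637 + (-2277 + 18697)/(1/129 + 4*6) = 48637 + 16420/(1/129 + 24) = 48637 + 16420/(3097/129) = 48637 + 16420*(129/3097) = 48637 + 2118180/3097 = 152746969/3097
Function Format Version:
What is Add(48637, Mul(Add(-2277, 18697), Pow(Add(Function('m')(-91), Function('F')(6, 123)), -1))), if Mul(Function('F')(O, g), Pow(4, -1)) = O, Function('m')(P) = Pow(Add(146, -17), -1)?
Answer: Rational(152746969, 3097) ≈ 49321.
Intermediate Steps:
Function('m')(P) = Rational(1, 129) (Function('m')(P) = Pow(129, -1) = Rational(1, 129))
Function('F')(O, g) = Mul(4, O)
Add(48637, Mul(Add(-2277, 18697), Pow(Add(Function('m')(-91), Function('F')(6, 123)), -1))) = Add(48637, Mul(Add(-2277, 18697), Pow(Add(Rational(1, 129), Mul(4, 6)), -1))) = Add(48637, Mul(16420, Pow(Add(Rational(1, 129), 24), -1))) = Add(48637, Mul(16420, Pow(Rational(3097, 129), -1))) = Add(48637, Mul(16420, Rational(129, 3097))) = Add(48637, Rational(2118180, 3097)) = Rational(152746969, 3097)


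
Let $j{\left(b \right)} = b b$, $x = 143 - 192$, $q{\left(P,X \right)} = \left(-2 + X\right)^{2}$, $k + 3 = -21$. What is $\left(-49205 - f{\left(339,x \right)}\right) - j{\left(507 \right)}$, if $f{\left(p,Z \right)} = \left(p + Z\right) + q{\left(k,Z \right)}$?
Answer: $-309145$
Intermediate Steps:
$k = -24$ ($k = -3 - 21 = -24$)
$x = -49$
$f{\left(p,Z \right)} = Z + p + \left(-2 + Z\right)^{2}$ ($f{\left(p,Z \right)} = \left(p + Z\right) + \left(-2 + Z\right)^{2} = \left(Z + p\right) + \left(-2 + Z\right)^{2} = Z + p + \left(-2 + Z\right)^{2}$)
$j{\left(b \right)} = b^{2}$
$\left(-49205 - f{\left(339,x \right)}\right) - j{\left(507 \right)} = \left(-49205 - \left(-49 + 339 + \left(-2 - 49\right)^{2}\right)\right) - 507^{2} = \left(-49205 - \left(-49 + 339 + \left(-51\right)^{2}\right)\right) - 257049 = \left(-49205 - \left(-49 + 339 + 2601\right)\right) - 257049 = \left(-49205 - 2891\right) - 257049 = -52096 - 257049 = -309145$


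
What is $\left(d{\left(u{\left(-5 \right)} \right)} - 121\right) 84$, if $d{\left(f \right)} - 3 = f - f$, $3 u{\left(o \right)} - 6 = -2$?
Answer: $-9912$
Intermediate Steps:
$u{\left(o \right)} = \frac{4}{3}$ ($u{\left(o \right)} = 2 + \frac{1}{3} \left(-2\right) = 2 - \frac{2}{3} = \frac{4}{3}$)
$d{\left(f \right)} = 3$ ($d{\left(f \right)} = 3 + \left(f - f\right) = 3 + 0 = 3$)
$\left(d{\left(u{\left(-5 \right)} \right)} - 121\right) 84 = \left(3 - 121\right) 84 = \left(-118\right) 84 = -9912$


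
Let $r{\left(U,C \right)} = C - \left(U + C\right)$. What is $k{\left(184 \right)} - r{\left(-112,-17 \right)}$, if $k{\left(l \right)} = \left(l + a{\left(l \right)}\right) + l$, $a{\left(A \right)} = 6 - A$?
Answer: $78$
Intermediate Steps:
$r{\left(U,C \right)} = - U$ ($r{\left(U,C \right)} = C - \left(C + U\right) = - U$)
$k{\left(l \right)} = 6 + l$ ($k{\left(l \right)} = \left(l - \left(-6 + l\right)\right) + l = 6 + l$)
$k{\left(184 \right)} - r{\left(-112,-17 \right)} = \left(6 + 184\right) - \left(-1\right) \left(-112\right) = 190 - 112 = 78$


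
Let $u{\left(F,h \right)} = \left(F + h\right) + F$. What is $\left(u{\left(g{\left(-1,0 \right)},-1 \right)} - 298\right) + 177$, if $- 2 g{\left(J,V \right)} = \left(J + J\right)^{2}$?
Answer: $-126$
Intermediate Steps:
$g{\left(J,V \right)} = - 2 J^{2}$ ($g{\left(J,V \right)} = - \frac{\left(J + J\right)^{2}}{2} = - \frac{\left(2 J\right)^{2}}{2} = - \frac{4 J^{2}}{2} = - 2 J^{2}$)
$u{\left(F,h \right)} = h + 2 F$
$\left(u{\left(g{\left(-1,0 \right)},-1 \right)} - 298\right) + 177 = \left(\left(-1 + 2 \left(- 2 \left(-1\right)^{2}\right)\right) - 298\right) + 177 = \left(\left(-1 + 2 \left(\left(-2\right) 1\right)\right) - 298\right) + 177 = \left(\left(-1 + 2 \left(-2\right)\right) - 298\right) + 177 = \left(\left(-1 - 4\right) - 298\right) + 177 = \left(-5 - 298\right) + 177 = -303 + 177 = -126$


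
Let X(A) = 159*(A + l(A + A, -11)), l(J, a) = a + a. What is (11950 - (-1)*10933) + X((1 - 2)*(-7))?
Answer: 20498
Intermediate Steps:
l(J, a) = 2*a
X(A) = -3498 + 159*A (X(A) = 159*(A + 2*(-11)) = 159*(A - 22) = 159*(-22 + A) = -3498 + 159*A)
(11950 - (-1)*10933) + X((1 - 2)*(-7)) = (11950 - (-1)*10933) + (-3498 + 159*((1 - 2)*(-7))) = (11950 - 1*(-10933)) + (-3498 + 159*(-1*(-7))) = (11950 + 10933) + (-3498 + 159*7) = 22883 + (-3498 + 1113) = 22883 - 2385 = 20498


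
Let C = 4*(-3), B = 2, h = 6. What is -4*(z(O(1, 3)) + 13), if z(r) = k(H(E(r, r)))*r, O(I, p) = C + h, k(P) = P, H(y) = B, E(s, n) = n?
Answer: -4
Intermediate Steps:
C = -12
H(y) = 2
O(I, p) = -6 (O(I, p) = -12 + 6 = -6)
z(r) = 2*r
-4*(z(O(1, 3)) + 13) = -4*(2*(-6) + 13) = -4*(-12 + 13) = -4*1 = -4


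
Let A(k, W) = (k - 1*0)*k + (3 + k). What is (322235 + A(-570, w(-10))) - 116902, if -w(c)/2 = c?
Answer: 529666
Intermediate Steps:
w(c) = -2*c
A(k, W) = 3 + k + k² (A(k, W) = (k + 0)*k + (3 + k) = k*k + (3 + k) = k² + (3 + k) = 3 + k + k²)
(322235 + A(-570, w(-10))) - 116902 = (322235 + (3 - 570 + (-570)²)) - 116902 = (322235 + (3 - 570 + 324900)) - 116902 = (322235 + 324333) - 116902 = 646568 - 116902 = 529666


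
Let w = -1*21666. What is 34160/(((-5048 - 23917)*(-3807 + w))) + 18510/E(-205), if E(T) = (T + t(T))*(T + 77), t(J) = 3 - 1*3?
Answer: 39022986701/55315827648 ≈ 0.70546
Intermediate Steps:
w = -21666
t(J) = 0 (t(J) = 3 - 3 = 0)
E(T) = T*(77 + T) (E(T) = (T + 0)*(T + 77) = T*(77 + T))
34160/(((-5048 - 23917)*(-3807 + w))) + 18510/E(-205) = 34160/(((-5048 - 23917)*(-3807 - 21666))) + 18510/((-205*(77 - 205))) = 34160/((-28965*(-25473))) + 18510/((-205*(-128))) = 34160/737825445 + 18510/26240 = 34160*(1/737825445) + 18510*(1/26240) = 976/21080727 + 1851/2624 = 39022986701/55315827648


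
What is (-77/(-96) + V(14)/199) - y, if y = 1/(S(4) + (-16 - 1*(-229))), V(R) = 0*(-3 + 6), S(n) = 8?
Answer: 16921/21216 ≈ 0.79756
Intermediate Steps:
V(R) = 0 (V(R) = 0*3 = 0)
y = 1/221 (y = 1/(8 + (-16 - 1*(-229))) = 1/(8 + (-16 + 229)) = 1/(8 + 213) = 1/221 ≈ 0.0045249)
(-77/(-96) + V(14)/199) - y = (-77/(-96) + 0/199) - 1*1/221 = (-77*(-1/96) + 0*(1/199)) - 1/221 = (77/96 + 0) - 1/221 = 77/96 - 1/221 = 16921/21216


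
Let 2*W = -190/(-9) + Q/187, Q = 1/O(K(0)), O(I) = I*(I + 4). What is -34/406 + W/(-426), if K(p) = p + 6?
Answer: -631783849/5821698960 ≈ -0.10852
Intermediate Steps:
K(p) = 6 + p
O(I) = I*(4 + I)
Q = 1/60 (Q = 1/((6 + 0)*(4 + (6 + 0))) = 1/(6*(4 + 6)) = 1/(6*10) = 1/60 ≈ 0.016667)
W = 710603/67320 (W = (-190/(-9) + (1/60)/187)/2 = (-190*(-⅑) + (1/60)*(1/187))/2 = (190/9 + 1/11220)/2 = (½)*(710603/33660) = 710603/67320 ≈ 10.556)
-34/406 + W/(-426) = -34/406 + (710603/67320)/(-426) = -34*1/406 + (710603/67320)*(-1/426) = -17/203 - 710603/28678320 = -631783849/5821698960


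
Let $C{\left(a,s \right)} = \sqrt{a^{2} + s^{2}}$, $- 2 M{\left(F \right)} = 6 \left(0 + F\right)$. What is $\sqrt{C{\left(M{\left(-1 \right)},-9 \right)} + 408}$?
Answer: $\sqrt{408 + 3 \sqrt{10}} \approx 20.432$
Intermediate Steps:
$M{\left(F \right)} = - 3 F$ ($M{\left(F \right)} = - \frac{6 \left(0 + F\right)}{2} = - \frac{6 F}{2} = - 3 F$)
$\sqrt{C{\left(M{\left(-1 \right)},-9 \right)} + 408} = \sqrt{\sqrt{\left(\left(-3\right) \left(-1\right)\right)^{2} + \left(-9\right)^{2}} + 408} = \sqrt{\sqrt{3^{2} + 81} + 408} = \sqrt{\sqrt{9 + 81} + 408} = \sqrt{\sqrt{90} + 408} = \sqrt{3 \sqrt{10} + 408} = \sqrt{408 + 3 \sqrt{10}}$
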